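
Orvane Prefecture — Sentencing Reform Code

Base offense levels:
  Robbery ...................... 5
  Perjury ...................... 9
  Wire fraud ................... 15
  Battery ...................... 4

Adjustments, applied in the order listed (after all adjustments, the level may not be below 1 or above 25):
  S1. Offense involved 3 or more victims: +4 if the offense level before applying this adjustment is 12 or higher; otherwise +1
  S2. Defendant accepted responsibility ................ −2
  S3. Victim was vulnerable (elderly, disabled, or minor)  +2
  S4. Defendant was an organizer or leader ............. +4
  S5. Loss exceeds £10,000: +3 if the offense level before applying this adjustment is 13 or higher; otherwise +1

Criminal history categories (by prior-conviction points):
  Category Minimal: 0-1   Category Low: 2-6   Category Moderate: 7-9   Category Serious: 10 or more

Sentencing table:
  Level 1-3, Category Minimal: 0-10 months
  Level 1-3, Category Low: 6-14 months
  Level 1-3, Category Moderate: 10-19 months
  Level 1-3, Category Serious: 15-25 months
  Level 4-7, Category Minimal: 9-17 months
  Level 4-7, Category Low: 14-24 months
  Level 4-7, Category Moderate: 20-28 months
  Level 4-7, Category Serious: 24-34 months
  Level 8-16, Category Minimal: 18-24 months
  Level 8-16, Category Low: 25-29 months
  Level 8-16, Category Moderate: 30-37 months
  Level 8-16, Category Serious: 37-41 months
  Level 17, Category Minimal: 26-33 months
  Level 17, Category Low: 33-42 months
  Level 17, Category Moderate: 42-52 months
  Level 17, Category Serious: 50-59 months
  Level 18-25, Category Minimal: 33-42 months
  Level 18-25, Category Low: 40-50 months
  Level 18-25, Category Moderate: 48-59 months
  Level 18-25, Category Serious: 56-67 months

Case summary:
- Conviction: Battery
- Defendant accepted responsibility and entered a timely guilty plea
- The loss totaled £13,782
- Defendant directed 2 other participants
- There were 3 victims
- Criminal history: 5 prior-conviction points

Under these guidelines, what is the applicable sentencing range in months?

Base offense level for battery: 4.
S1 applies (level before this adjustment is 4 < 12, so +1): 4 + 1 = 5.
S2 applies: 5 − 2 = 3.
S3 does not apply.
S4 applies: 3 + 4 = 7.
S5 applies (level before this adjustment is 7 < 13, so +1): 7 + 1 = 8.
Final offense level: 8.
Criminal history: 5 prior points → Category Low (2-6).
Level 8 falls in the 8-16 band.
Grid: Level 8-16 × Category Low = 25-29 months.

25-29 months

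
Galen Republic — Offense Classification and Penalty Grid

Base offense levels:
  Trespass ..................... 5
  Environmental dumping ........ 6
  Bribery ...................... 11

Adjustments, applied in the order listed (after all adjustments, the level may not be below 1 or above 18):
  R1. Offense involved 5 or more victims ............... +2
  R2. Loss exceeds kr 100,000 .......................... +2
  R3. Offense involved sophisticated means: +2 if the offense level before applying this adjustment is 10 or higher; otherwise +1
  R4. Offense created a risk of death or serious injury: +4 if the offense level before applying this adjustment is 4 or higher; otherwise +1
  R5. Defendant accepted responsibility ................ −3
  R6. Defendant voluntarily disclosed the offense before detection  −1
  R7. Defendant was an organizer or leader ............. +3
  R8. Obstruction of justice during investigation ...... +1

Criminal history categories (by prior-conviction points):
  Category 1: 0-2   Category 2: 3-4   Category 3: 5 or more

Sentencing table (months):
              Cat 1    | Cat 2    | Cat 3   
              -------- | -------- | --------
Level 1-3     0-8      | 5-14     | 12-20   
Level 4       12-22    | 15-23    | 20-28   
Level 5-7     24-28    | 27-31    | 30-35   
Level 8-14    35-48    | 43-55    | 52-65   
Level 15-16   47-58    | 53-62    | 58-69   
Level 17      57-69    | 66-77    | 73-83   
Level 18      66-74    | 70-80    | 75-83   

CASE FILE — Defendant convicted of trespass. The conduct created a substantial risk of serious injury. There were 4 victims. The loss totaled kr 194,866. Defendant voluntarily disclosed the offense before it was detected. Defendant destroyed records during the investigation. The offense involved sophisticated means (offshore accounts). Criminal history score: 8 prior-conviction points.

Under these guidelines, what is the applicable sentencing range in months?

Base offense level for trespass: 5.
R1 does not apply.
R2 applies: 5 + 2 = 7.
R3 applies (level before this adjustment is 7 < 10, so +1): 7 + 1 = 8.
R4 applies (level before this adjustment is 8 ≥ 4, so +4): 8 + 4 = 12.
R5 does not apply.
R6 applies: 12 − 1 = 11.
R8 applies: 11 + 1 = 12.
Final offense level: 12.
Criminal history: 8 prior points → Category 3 (5+).
Level 12 falls in the 8-14 band.
Grid: Level 8-14 × Category 3 = 52-65 months.

52-65 months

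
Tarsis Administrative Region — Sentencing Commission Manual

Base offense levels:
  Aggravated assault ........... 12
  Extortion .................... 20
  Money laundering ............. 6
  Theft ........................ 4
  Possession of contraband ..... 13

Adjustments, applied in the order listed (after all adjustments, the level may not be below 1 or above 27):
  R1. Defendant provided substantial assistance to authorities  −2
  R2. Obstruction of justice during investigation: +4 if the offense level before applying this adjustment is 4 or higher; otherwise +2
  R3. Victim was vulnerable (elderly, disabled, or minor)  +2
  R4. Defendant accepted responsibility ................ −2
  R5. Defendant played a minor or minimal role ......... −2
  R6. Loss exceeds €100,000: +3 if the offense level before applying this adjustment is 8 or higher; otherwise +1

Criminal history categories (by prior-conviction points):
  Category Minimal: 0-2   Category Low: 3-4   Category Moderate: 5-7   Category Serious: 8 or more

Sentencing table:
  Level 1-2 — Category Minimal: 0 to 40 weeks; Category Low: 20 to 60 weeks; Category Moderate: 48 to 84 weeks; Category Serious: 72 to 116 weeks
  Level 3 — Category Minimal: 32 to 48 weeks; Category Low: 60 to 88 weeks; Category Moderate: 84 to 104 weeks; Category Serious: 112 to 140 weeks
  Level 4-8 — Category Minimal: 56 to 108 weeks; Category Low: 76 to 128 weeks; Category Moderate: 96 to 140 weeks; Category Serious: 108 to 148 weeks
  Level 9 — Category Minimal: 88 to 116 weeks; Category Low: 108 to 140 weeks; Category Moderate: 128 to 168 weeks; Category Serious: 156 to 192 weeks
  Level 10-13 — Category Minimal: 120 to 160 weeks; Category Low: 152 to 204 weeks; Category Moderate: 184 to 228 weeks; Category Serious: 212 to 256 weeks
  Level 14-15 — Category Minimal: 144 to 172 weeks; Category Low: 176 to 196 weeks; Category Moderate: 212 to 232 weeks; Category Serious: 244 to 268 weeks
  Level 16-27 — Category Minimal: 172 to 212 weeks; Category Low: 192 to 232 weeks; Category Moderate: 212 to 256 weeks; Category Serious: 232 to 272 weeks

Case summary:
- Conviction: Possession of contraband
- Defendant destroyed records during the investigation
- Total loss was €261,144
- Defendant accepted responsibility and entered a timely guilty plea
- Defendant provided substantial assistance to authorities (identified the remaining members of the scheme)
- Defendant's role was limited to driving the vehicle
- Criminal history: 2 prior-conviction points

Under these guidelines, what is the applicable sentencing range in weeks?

Base offense level for possession of contraband: 13.
R1 applies: 13 − 2 = 11.
R2 applies (level before this adjustment is 11 ≥ 4, so +4): 11 + 4 = 15.
R4 applies: 15 − 2 = 13.
R5 applies: 13 − 2 = 11.
R6 applies (level before this adjustment is 11 ≥ 8, so +3): 11 + 3 = 14.
Final offense level: 14.
Criminal history: 2 prior points → Category Minimal (0-2).
Level 14 falls in the 14-15 band.
Grid: Level 14-15 × Category Minimal = 144-172 weeks.

144-172 weeks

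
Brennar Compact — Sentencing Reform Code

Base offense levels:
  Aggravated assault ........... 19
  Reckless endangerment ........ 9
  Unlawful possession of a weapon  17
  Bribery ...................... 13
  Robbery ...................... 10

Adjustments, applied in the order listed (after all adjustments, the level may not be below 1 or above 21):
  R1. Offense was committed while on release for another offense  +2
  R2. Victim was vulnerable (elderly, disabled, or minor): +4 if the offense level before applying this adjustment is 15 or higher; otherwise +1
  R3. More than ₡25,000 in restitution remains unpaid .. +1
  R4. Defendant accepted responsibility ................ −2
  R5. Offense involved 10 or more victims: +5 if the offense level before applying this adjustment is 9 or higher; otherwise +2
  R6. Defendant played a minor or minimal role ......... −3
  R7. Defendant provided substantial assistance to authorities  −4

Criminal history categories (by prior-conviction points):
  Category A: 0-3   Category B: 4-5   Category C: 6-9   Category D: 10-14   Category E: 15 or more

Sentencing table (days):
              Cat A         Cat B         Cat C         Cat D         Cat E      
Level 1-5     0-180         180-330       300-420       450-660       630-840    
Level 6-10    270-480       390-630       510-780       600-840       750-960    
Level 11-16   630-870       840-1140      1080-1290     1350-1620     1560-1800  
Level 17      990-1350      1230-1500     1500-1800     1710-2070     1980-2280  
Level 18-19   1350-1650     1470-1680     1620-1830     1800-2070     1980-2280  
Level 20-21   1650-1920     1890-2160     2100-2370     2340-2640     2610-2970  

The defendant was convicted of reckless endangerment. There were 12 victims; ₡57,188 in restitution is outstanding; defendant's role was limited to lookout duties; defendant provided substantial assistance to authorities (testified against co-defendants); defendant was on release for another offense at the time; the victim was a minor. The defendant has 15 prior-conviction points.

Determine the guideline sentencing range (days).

Base offense level for reckless endangerment: 9.
R1 applies: 9 + 2 = 11.
R2 applies (level before this adjustment is 11 < 15, so +1): 11 + 1 = 12.
R3 applies: 12 + 1 = 13.
R5 applies (level before this adjustment is 13 ≥ 9, so +5): 13 + 5 = 18.
R6 applies: 18 − 3 = 15.
R7 applies: 15 − 4 = 11.
Final offense level: 11.
Criminal history: 15 prior points → Category E (15+).
Level 11 falls in the 11-16 band.
Grid: Level 11-16 × Category E = 1560-1800 days.

1560-1800 days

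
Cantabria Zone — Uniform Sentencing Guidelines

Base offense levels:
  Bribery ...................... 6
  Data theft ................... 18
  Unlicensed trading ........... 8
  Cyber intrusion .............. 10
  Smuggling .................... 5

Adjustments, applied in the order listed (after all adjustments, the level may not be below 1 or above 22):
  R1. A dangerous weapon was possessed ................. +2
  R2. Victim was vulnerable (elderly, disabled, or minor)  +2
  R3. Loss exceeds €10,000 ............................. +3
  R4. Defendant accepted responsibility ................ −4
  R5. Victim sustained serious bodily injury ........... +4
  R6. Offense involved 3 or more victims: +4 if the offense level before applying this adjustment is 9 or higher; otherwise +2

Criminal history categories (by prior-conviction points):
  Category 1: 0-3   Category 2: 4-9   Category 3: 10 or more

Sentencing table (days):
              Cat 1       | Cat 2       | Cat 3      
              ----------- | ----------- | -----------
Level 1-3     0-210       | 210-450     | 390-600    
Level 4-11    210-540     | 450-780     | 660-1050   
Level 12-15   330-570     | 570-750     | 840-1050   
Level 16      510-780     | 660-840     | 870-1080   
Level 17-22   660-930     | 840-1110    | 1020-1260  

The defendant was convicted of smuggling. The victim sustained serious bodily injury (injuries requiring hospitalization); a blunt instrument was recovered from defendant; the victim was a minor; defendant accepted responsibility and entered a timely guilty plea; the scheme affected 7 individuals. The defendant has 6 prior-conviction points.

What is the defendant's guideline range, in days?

Base offense level for smuggling: 5.
R1 applies: 5 + 2 = 7.
R2 applies: 7 + 2 = 9.
R3 does not apply.
R4 applies: 9 − 4 = 5.
R5 applies: 5 + 4 = 9.
R6 applies (level before this adjustment is 9 ≥ 9, so +4): 9 + 4 = 13.
Final offense level: 13.
Criminal history: 6 prior points → Category 2 (4-9).
Level 13 falls in the 12-15 band.
Grid: Level 12-15 × Category 2 = 570-750 days.

570-750 days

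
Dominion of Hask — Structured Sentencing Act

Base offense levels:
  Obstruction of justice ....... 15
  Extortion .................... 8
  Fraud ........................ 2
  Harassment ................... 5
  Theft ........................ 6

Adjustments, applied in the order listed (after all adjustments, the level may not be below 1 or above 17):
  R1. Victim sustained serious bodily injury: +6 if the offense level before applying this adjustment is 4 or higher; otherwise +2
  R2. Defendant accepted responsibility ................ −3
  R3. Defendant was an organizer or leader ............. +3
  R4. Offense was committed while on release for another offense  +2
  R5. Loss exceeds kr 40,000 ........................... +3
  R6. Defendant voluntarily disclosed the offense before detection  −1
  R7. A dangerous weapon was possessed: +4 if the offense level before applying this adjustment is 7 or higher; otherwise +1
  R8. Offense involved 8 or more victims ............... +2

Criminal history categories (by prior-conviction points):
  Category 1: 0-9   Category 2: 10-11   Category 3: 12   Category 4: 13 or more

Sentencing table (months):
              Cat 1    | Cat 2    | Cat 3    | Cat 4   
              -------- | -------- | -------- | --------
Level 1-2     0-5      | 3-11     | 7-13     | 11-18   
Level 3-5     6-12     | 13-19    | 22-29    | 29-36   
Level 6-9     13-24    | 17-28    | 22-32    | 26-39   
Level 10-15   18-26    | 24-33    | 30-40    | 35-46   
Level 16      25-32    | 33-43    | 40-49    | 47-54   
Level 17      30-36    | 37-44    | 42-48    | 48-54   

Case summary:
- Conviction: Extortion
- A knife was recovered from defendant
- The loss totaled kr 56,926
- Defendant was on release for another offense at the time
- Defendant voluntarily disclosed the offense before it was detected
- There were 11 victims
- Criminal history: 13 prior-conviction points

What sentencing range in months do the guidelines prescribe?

48-54 months

Base offense level for extortion: 8.
R2 does not apply.
R3 does not apply.
R4 applies: 8 + 2 = 10.
R5 applies: 10 + 3 = 13.
R6 applies: 13 − 1 = 12.
R7 applies (level before this adjustment is 12 ≥ 7, so +4): 12 + 4 = 16.
R8 applies: 16 + 2 = 18.
Level 18 exceeds the maximum of 17; capped at 17.
Final offense level: 17.
Criminal history: 13 prior points → Category 4 (13+).
Level 17 falls in the 17 band.
Grid: Level 17 × Category 4 = 48-54 months.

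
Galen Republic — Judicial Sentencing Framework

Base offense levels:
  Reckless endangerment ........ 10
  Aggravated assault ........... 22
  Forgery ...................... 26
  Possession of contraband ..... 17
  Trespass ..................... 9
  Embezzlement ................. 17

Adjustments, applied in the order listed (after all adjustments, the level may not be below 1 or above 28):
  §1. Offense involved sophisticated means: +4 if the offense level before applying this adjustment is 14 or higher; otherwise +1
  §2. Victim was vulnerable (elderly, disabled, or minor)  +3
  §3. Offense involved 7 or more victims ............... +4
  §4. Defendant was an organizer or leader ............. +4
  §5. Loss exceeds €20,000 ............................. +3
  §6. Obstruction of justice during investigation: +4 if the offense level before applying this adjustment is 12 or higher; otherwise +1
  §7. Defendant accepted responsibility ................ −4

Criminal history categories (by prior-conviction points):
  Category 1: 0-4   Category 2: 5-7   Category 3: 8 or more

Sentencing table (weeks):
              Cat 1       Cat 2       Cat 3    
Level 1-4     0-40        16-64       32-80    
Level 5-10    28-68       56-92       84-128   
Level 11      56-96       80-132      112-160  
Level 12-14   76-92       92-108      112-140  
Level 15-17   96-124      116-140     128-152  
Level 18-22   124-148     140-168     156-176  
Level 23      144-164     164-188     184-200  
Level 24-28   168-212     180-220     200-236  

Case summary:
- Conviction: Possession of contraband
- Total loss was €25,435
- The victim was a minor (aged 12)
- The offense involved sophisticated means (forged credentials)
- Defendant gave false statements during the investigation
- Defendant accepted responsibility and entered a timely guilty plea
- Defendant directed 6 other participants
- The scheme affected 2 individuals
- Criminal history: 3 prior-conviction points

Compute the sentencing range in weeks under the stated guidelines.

168-212 weeks

Base offense level for possession of contraband: 17.
§1 applies (level before this adjustment is 17 ≥ 14, so +4): 17 + 4 = 21.
§2 applies: 21 + 3 = 24.
§4 applies: 24 + 4 = 28.
§5 applies: 28 + 3 = 31.
§6 applies (level before this adjustment is 31 ≥ 12, so +4): 31 + 4 = 35.
§7 applies: 35 − 4 = 31.
Level 31 exceeds the maximum of 28; capped at 28.
Final offense level: 28.
Criminal history: 3 prior points → Category 1 (0-4).
Level 28 falls in the 24-28 band.
Grid: Level 24-28 × Category 1 = 168-212 weeks.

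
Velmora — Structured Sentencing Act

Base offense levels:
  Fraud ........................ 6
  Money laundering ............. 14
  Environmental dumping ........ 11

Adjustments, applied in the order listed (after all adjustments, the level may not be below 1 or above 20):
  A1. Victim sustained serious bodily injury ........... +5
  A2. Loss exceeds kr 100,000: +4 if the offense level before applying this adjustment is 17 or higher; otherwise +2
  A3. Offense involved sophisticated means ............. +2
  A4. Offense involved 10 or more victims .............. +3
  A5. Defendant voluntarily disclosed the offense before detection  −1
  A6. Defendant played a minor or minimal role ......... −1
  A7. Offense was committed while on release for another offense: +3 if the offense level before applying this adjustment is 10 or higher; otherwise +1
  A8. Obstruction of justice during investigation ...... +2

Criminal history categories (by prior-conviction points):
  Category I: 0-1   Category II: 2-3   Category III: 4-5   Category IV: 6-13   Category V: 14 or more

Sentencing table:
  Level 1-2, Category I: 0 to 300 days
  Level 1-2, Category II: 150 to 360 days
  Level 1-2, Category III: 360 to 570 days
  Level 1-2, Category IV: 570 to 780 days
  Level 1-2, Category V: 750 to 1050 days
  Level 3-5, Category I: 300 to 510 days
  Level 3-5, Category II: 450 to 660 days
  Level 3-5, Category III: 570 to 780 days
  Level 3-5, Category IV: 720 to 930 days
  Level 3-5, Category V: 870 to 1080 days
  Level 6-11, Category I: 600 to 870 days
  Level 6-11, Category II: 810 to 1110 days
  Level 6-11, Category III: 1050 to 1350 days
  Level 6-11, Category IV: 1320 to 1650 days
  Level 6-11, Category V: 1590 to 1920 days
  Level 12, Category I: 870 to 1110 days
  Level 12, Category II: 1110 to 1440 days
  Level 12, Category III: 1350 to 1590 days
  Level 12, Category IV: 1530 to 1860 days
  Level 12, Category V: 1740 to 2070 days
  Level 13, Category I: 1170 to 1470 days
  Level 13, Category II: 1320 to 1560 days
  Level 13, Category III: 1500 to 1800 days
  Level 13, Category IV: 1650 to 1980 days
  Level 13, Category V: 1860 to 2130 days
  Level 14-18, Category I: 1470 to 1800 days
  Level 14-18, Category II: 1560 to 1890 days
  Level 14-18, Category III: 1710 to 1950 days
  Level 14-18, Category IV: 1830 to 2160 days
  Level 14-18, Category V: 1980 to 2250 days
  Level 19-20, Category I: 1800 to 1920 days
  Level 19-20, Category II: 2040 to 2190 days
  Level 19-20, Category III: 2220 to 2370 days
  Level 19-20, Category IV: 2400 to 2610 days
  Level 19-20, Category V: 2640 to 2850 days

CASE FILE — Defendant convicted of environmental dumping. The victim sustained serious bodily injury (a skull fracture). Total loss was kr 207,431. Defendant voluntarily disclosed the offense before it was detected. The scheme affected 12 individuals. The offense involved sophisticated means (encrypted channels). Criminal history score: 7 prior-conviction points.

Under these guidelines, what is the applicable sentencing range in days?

2400-2610 days

Base offense level for environmental dumping: 11.
A1 applies: 11 + 5 = 16.
A2 applies (level before this adjustment is 16 < 17, so +2): 16 + 2 = 18.
A3 applies: 18 + 2 = 20.
A4 applies: 20 + 3 = 23.
A5 applies: 23 − 1 = 22.
A6 does not apply.
A7 does not apply.
Level 22 exceeds the maximum of 20; capped at 20.
Final offense level: 20.
Criminal history: 7 prior points → Category IV (6-13).
Level 20 falls in the 19-20 band.
Grid: Level 19-20 × Category IV = 2400-2610 days.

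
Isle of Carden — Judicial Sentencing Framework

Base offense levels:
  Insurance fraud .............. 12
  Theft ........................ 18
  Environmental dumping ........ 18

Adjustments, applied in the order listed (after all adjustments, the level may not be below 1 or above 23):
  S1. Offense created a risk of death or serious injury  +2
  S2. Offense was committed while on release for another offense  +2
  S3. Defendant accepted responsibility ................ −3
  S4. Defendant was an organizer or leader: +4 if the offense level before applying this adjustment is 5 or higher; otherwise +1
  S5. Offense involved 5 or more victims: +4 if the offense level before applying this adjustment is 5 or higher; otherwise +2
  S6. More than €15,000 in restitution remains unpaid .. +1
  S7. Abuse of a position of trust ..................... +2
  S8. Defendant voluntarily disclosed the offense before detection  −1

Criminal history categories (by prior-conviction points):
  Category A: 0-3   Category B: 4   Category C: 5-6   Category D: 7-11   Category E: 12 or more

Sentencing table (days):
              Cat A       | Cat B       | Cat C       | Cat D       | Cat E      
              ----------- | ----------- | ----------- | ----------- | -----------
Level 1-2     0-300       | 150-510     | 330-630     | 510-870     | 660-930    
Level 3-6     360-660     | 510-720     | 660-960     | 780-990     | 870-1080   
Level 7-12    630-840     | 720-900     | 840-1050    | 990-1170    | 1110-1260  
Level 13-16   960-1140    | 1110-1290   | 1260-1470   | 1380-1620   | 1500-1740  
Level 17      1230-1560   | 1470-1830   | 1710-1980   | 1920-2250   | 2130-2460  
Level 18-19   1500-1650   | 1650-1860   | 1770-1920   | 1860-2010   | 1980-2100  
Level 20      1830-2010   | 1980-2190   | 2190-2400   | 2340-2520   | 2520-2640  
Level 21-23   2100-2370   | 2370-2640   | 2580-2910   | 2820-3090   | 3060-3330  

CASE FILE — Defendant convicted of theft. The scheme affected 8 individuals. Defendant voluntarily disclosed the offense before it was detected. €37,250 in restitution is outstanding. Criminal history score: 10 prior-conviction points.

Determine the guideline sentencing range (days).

2820-3090 days

Base offense level for theft: 18.
S1 does not apply.
S2 does not apply.
S5 applies (level before this adjustment is 18 ≥ 5, so +4): 18 + 4 = 22.
S6 applies: 22 + 1 = 23.
S8 applies: 23 − 1 = 22.
Final offense level: 22.
Criminal history: 10 prior points → Category D (7-11).
Level 22 falls in the 21-23 band.
Grid: Level 21-23 × Category D = 2820-3090 days.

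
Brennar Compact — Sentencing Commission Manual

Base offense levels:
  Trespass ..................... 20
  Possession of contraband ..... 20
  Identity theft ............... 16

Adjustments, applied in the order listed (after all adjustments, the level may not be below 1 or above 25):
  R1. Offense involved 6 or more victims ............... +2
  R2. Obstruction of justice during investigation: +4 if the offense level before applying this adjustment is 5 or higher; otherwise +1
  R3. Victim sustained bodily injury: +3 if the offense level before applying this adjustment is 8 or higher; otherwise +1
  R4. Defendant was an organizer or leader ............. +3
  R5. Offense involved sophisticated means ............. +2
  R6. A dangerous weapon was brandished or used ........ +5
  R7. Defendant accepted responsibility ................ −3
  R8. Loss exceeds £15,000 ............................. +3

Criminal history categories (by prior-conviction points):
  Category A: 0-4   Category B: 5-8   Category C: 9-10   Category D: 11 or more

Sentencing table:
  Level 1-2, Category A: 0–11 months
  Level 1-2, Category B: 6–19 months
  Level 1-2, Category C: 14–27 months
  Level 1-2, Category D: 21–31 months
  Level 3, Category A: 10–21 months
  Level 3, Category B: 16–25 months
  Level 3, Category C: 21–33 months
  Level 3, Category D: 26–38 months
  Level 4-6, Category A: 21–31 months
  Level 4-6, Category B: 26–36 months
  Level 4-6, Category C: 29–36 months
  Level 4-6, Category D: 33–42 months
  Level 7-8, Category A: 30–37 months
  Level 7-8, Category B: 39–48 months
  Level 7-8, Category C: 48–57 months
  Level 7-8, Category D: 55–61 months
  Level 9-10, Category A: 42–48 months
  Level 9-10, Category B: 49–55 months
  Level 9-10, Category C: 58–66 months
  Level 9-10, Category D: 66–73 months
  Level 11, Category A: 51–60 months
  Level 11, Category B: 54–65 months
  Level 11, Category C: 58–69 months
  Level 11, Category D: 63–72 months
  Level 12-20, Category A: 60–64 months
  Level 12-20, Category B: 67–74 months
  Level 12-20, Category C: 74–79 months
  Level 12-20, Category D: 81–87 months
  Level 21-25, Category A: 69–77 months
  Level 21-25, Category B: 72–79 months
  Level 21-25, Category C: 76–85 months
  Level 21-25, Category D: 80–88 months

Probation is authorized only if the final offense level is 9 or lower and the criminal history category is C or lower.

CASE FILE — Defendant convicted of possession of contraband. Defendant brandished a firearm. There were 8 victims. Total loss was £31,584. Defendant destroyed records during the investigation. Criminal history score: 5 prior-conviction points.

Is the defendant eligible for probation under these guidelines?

No

Base offense level for possession of contraband: 20.
R1 applies: 20 + 2 = 22.
R2 applies (level before this adjustment is 22 ≥ 5, so +4): 22 + 4 = 26.
R3 does not apply.
R5 does not apply.
R6 applies: 26 + 5 = 31.
R8 applies: 31 + 3 = 34.
Level 34 exceeds the maximum of 25; capped at 25.
Final offense level: 25.
Criminal history: 5 prior points → Category B (5-8).
Level 25 falls in the 21-25 band.
Grid: Level 21-25 × Category B = 72-79 months.
Probation check: level 25 > 9 and category B ≤ C → not eligible.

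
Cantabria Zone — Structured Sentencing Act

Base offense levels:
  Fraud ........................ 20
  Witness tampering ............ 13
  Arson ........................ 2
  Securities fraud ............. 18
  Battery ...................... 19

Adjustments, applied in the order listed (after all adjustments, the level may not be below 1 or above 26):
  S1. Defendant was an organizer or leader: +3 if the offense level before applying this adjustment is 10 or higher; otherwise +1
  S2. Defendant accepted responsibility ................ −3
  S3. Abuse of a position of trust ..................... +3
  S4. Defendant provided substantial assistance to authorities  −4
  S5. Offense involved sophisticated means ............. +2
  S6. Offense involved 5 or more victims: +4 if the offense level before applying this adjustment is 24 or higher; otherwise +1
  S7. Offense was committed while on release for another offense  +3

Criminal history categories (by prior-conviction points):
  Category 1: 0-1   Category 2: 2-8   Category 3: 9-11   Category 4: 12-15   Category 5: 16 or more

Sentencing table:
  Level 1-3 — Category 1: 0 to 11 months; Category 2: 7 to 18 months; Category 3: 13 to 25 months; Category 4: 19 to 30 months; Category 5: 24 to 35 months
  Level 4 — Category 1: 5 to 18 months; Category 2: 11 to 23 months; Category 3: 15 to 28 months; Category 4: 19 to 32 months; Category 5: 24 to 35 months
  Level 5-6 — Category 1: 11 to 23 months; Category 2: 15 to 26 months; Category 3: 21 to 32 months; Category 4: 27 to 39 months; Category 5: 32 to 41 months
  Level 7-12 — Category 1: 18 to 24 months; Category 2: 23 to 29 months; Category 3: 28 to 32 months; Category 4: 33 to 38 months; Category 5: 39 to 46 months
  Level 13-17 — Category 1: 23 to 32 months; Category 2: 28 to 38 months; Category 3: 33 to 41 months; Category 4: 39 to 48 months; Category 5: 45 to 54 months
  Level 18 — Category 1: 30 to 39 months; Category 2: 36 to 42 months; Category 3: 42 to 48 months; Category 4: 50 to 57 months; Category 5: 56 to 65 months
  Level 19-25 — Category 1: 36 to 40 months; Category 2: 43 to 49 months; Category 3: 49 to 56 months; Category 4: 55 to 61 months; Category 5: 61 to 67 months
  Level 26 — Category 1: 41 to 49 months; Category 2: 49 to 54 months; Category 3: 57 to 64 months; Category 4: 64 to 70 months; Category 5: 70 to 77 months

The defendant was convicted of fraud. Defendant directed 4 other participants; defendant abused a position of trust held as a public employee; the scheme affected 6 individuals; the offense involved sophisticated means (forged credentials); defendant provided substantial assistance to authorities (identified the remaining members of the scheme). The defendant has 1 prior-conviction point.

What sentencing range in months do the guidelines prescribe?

Base offense level for fraud: 20.
S1 applies (level before this adjustment is 20 ≥ 10, so +3): 20 + 3 = 23.
S3 applies: 23 + 3 = 26.
S4 applies: 26 − 4 = 22.
S5 applies: 22 + 2 = 24.
S6 applies (level before this adjustment is 24 ≥ 24, so +4): 24 + 4 = 28.
S7 does not apply.
Level 28 exceeds the maximum of 26; capped at 26.
Final offense level: 26.
Criminal history: 1 prior point → Category 1 (0-1).
Level 26 falls in the 26 band.
Grid: Level 26 × Category 1 = 41-49 months.

41-49 months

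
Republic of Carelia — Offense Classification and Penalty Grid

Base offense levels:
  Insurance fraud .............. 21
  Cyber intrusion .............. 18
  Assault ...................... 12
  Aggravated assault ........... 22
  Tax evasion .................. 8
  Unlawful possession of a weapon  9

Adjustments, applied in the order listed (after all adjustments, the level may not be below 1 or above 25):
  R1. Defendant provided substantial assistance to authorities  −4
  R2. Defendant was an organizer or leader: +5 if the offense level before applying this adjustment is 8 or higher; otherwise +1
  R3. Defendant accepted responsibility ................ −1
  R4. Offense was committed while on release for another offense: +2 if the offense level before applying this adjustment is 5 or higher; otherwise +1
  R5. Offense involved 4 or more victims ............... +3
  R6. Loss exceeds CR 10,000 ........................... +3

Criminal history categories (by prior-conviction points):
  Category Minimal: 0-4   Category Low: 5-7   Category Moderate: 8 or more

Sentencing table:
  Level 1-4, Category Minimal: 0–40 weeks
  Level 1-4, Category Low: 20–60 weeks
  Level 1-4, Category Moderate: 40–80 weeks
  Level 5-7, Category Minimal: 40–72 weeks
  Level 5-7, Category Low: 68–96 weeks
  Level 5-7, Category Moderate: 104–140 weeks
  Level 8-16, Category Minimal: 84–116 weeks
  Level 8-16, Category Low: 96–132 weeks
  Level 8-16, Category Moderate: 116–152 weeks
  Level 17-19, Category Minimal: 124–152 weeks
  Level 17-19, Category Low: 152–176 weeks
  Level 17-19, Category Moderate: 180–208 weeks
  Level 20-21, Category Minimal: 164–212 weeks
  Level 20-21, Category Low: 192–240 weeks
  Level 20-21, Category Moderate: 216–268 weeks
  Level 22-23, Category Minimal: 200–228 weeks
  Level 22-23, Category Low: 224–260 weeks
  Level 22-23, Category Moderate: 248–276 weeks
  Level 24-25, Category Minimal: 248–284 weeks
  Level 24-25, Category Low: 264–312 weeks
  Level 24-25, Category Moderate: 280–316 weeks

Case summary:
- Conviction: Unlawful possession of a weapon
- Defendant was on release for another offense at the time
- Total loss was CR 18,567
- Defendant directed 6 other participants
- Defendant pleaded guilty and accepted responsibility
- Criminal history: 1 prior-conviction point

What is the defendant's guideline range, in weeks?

Base offense level for unlawful possession of a weapon: 9.
R1 does not apply.
R2 applies (level before this adjustment is 9 ≥ 8, so +5): 9 + 5 = 14.
R3 applies: 14 − 1 = 13.
R4 applies (level before this adjustment is 13 ≥ 5, so +2): 13 + 2 = 15.
R6 applies: 15 + 3 = 18.
Final offense level: 18.
Criminal history: 1 prior point → Category Minimal (0-4).
Level 18 falls in the 17-19 band.
Grid: Level 17-19 × Category Minimal = 124-152 weeks.

124-152 weeks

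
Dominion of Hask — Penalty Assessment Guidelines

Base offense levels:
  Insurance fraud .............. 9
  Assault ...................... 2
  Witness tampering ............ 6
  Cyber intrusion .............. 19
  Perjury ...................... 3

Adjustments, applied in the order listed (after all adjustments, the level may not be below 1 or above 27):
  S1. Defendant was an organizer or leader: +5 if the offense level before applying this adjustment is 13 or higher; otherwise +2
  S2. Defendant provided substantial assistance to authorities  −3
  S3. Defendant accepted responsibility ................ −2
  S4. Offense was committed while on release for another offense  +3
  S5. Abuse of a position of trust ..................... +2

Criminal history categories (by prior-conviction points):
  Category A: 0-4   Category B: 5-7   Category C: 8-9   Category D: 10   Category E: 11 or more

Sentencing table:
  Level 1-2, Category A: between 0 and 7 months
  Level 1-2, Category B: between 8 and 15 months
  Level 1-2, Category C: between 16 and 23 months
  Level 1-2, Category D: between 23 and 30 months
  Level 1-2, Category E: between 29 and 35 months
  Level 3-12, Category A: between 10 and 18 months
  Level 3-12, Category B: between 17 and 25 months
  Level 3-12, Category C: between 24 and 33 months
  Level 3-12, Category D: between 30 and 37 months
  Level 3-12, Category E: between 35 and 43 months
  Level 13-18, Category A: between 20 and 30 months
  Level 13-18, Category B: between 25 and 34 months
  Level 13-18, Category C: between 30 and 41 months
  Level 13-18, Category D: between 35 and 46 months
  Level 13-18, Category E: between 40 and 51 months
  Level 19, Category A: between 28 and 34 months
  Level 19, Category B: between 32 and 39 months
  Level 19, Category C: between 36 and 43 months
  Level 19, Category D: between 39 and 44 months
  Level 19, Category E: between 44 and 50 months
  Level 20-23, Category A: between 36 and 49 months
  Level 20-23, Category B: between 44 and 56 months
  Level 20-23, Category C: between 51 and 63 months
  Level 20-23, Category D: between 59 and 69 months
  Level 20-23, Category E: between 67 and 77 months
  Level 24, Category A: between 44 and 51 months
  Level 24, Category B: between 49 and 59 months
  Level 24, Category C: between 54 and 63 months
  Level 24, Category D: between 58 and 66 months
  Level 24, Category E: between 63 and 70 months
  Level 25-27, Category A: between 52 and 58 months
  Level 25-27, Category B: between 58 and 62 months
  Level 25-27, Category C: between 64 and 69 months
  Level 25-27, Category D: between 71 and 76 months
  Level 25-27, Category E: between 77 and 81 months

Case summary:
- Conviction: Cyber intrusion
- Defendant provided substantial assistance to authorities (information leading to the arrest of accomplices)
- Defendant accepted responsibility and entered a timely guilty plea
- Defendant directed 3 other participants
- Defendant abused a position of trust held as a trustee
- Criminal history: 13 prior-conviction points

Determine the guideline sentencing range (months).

67-77 months

Base offense level for cyber intrusion: 19.
S1 applies (level before this adjustment is 19 ≥ 13, so +5): 19 + 5 = 24.
S2 applies: 24 − 3 = 21.
S3 applies: 21 − 2 = 19.
S4 does not apply.
S5 applies: 19 + 2 = 21.
Final offense level: 21.
Criminal history: 13 prior points → Category E (11+).
Level 21 falls in the 20-23 band.
Grid: Level 20-23 × Category E = 67-77 months.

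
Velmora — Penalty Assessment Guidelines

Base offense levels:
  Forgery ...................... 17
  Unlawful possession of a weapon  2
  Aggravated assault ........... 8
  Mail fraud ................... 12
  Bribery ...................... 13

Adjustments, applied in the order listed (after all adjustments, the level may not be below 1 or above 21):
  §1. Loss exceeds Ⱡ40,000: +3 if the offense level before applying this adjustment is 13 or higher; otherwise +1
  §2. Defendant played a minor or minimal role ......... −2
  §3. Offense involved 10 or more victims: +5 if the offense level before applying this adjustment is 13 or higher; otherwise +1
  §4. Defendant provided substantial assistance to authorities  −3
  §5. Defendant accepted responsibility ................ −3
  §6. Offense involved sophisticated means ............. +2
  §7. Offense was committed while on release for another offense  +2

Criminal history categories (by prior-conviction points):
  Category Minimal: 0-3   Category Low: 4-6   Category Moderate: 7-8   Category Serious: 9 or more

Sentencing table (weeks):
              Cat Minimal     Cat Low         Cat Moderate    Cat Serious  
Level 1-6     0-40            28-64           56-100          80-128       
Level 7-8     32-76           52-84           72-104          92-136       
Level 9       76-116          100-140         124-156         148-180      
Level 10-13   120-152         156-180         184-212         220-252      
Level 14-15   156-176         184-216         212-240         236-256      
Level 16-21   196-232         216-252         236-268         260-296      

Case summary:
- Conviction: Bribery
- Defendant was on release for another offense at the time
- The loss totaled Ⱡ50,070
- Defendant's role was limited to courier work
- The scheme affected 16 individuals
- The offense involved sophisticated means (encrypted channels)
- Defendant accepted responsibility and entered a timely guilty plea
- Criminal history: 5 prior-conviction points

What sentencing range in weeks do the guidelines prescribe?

216-252 weeks

Base offense level for bribery: 13.
§1 applies (level before this adjustment is 13 ≥ 13, so +3): 13 + 3 = 16.
§2 applies: 16 − 2 = 14.
§3 applies (level before this adjustment is 14 ≥ 13, so +5): 14 + 5 = 19.
§4 does not apply.
§5 applies: 19 − 3 = 16.
§6 applies: 16 + 2 = 18.
§7 applies: 18 + 2 = 20.
Final offense level: 20.
Criminal history: 5 prior points → Category Low (4-6).
Level 20 falls in the 16-21 band.
Grid: Level 16-21 × Category Low = 216-252 weeks.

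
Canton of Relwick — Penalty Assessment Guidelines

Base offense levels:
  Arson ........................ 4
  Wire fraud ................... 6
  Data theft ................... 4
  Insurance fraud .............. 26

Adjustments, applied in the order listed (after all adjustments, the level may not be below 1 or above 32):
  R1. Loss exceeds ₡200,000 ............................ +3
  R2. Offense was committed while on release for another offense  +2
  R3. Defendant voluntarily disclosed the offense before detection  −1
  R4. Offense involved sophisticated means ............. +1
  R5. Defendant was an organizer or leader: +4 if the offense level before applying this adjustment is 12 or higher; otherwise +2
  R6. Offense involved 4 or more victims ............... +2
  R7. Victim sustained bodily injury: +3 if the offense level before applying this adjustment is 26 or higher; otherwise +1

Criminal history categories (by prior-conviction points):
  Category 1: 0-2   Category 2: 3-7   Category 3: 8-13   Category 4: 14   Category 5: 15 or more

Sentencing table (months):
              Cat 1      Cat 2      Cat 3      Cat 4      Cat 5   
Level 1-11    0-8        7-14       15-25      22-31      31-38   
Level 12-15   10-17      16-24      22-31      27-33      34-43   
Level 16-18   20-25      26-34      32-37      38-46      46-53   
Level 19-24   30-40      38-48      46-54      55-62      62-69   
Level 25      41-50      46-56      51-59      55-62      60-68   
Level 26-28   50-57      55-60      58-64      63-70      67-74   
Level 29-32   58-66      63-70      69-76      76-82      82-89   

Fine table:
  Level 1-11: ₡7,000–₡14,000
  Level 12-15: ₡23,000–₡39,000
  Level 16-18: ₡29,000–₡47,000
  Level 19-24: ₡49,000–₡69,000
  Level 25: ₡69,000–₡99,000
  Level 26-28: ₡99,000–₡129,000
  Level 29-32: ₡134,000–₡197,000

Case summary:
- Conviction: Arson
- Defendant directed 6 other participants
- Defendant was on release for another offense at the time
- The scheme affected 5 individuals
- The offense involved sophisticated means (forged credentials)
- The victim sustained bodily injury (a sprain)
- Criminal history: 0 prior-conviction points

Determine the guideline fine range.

Base offense level for arson: 4.
R1 does not apply.
R2 applies: 4 + 2 = 6.
R3 does not apply.
R4 applies: 6 + 1 = 7.
R5 applies (level before this adjustment is 7 < 12, so +2): 7 + 2 = 9.
R6 applies: 9 + 2 = 11.
R7 applies (level before this adjustment is 11 < 26, so +1): 11 + 1 = 12.
Final offense level: 12.
Level 12 falls in the 12-15 band.
Fine table: Level 12-15 → ₡23,000–₡39,000.

₡23,000–₡39,000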